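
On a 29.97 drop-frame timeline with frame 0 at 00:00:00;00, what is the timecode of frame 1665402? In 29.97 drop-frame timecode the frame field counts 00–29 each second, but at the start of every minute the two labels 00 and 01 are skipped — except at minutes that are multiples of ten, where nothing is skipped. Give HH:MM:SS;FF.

Ten DF minutes hold 17982 frames, so frame 1665402 lies in block 92 (frames 1654344–1672325) with 11058 frames into that block.
The block's first minute is 1800 frames and the rest 1798 each; 11058 frames reaches minute 6, so 92 × 18 + 6 × 2 = 1668 labels have been skipped so far.
Adding those back, label number 1665402 + 1668 = 1667070 at 30 labels/s is 55569 s + 0 f = 15 h 26 min 9 s frame 0, i.e. 15:26:09;00.

15:26:09;00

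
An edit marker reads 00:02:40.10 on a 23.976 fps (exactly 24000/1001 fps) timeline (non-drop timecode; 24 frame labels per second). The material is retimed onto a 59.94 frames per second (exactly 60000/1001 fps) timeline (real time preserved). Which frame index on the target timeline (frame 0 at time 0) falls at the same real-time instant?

Source frame index: (0×3600 + 2×60 + 40) × 24 + 10 = 3850.
Real time: 3850 / (24000/1001) = 77077/480 s.
Target frame: (77077/480) × (60000/1001) = 9625.

frame 9625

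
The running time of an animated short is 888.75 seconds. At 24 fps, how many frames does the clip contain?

21330 frames

Frames = 888.75 × 24 = 21330.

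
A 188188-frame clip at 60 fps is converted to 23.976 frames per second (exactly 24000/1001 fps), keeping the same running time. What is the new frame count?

Target frames = source frames × (target rate / source rate) = 188188 × (24000/1001)/(60) = 188188 × 400/1001 = 75200.

75200 frames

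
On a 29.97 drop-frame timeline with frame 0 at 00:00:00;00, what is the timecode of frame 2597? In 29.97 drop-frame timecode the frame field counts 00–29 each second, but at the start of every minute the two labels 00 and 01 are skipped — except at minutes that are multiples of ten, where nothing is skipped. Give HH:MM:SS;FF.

Each 10-minute DF block holds 10 × 60 × 30 − 9 × 2 = 17982 frames. 2597 ÷ 17982 → 0 full blocks, remainder 2597.
Within the partial block the first minute is 1800 frames and each further minute 1798, so 1 further minute boundary passed. Total skipped labels = 18 × 0 + 2 × 1 = 2.
Non-drop label index = 2597 + 2 = 2599; at 30 labels/s that is 00:01:26:19, i.e. DF 00:01:26;19.

00:01:26;19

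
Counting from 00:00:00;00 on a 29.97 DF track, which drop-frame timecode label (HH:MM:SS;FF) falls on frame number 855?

Each 10-minute DF block holds 10 × 60 × 30 − 9 × 2 = 17982 frames. 855 ÷ 17982 → 0 full blocks, remainder 855.
Within the partial block the first minute is 1800 frames and each further minute 1798, so 0 further minute boundaries passed. Total skipped labels = 18 × 0 + 2 × 0 = 0.
Non-drop label index = 855 + 0 = 855; at 30 labels/s that is 00:00:28:15, i.e. DF 00:00:28;15.

00:00:28;15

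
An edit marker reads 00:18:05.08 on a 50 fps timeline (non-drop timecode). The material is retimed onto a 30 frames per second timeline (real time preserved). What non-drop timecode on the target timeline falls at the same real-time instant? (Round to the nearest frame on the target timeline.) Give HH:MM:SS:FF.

Source frame index: (0×3600 + 18×60 + 5) × 50 + 8 = 54258.
Real time: 54258 / (50) = 27129/25 s.
Target frame: (27129/25) × (30) = 162774/5 ≈ 32554.800 → 32555.
At 30 labels/s: frame 32555 → 00:18:05:05.

00:18:05:05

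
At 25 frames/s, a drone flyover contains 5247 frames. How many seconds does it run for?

Running time = 5247 / (25) = 209.88 s.

209.88 seconds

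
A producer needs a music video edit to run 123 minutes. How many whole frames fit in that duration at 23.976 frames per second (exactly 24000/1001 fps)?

123 min = 7380 s.
Frames = 7380 × 24000/1001 = 177120000/1001 ≈ 176943.0569.
Complete frames: 176943.

176943 frames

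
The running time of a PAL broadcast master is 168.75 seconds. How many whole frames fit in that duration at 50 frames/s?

8437 frames

Frames = 168.75 × 50 = 16875/2 ≈ 8437.5000.
Complete frames: 8437.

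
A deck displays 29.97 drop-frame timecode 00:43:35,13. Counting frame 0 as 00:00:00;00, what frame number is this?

Complete 10-minute blocks: 4, each 17982 frames → 71928.
Remaining 3 whole minutes in the current block: 1800 + 2 × 1798 = 5396 frames.
Within the current minute: 35 × 30 + 13 − 2 = 1061 (labels ;00/;01 skipped at this minute). Total = 71928 + 5396 + 1061 = 78385.

78385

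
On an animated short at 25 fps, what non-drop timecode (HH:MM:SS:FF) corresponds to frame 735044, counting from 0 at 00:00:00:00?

08:10:01:19

735044 ÷ 25 = 29401 full seconds, remainder 19 frames.
29401 s = 8 h 10 min 1 s.
Timecode: 08:10:01:19.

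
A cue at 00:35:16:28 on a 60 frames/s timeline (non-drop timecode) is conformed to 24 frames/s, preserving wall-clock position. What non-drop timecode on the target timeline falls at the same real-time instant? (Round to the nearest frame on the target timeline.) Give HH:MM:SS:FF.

Source frame index: (0×3600 + 35×60 + 16) × 60 + 28 = 126988.
Real time: 126988 / (60) = 31747/15 s.
Target frame: (31747/15) × (24) = 253976/5 ≈ 50795.200 → 50795.
At 24 labels/s: frame 50795 → 00:35:16:11.

00:35:16:11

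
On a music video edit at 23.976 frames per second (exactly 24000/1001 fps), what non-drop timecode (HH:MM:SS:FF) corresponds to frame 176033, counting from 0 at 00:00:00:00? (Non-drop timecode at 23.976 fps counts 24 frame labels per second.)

02:02:14:17

176033 ÷ 24 = 7334 full seconds, remainder 17 frames.
7334 s = 2 h 2 min 14 s.
Timecode: 02:02:14:17.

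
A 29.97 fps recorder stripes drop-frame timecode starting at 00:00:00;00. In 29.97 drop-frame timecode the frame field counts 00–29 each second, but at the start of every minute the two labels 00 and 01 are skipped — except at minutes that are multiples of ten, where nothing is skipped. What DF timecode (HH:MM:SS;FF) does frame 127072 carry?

Each 10-minute DF block holds 10 × 60 × 30 − 9 × 2 = 17982 frames. 127072 ÷ 17982 → 7 full blocks, remainder 1198.
Within the partial block the first minute is 1800 frames and each further minute 1798, so 0 further minute boundaries passed. Total skipped labels = 18 × 7 + 2 × 0 = 126.
Non-drop label index = 127072 + 126 = 127198; at 30 labels/s that is 01:10:39:28, i.e. DF 01:10:39;28.

01:10:39;28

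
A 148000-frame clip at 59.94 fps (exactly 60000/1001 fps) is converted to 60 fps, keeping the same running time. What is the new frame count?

Target frames = source frames × (target rate / source rate) = 148000 × (60)/(60000/1001) = 148000 × 1001/1000 = 148148.

148148 frames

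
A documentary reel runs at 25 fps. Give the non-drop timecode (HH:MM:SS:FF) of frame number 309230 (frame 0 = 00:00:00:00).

309230 ÷ 25 = 12369 full seconds, remainder 5 frames.
12369 s = 3 h 26 min 9 s.
Timecode: 03:26:09:05.

03:26:09:05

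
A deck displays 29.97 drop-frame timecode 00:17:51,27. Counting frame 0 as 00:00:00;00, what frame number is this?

Complete 10-minute blocks: 1, each 17982 frames → 17982.
Remaining 7 whole minutes in the current block: 1800 + 6 × 1798 = 12588 frames.
Within the current minute: 51 × 30 + 27 − 2 = 1555 (labels ;00/;01 skipped at this minute). Total = 17982 + 12588 + 1555 = 32125.

32125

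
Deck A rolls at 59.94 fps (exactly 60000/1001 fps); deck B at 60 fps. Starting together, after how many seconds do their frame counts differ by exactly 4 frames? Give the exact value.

The gap grows by |60 − 60000/1001| = 60/1001 frames per second.
Time for a 4-frame gap: 4 ÷ (60/1001) = 1001/15 s.

1001/15 seconds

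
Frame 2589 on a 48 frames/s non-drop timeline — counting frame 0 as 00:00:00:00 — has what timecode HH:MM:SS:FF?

2589 ÷ 48 = 53 full seconds, remainder 45 frames.
53 s = 0 h 0 min 53 s.
Timecode: 00:00:53:45.

00:00:53:45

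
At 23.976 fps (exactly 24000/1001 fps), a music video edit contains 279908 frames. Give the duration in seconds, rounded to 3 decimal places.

Running time = 279908 × 1001/24000 = 70046977/6000 s ≈ 11674.496 s.

11674.496 seconds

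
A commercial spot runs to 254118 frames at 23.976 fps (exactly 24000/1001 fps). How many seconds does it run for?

10598.83825 seconds

Running time = 254118 / (24000/1001) = 10598.83825 s.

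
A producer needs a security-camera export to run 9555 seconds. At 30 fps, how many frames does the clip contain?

286650 frames

Frames = 9555 × 30 = 286650.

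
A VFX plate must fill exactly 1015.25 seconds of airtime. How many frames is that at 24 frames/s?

Frames = 1015.25 × 24 = 24366.

24366 frames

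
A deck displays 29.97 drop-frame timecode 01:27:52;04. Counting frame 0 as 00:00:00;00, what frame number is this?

As if non-drop at 30 labels/s: (1 × 3600 + 27 × 60 + 52) × 30 + 4 = 158164.
Minute boundaries passed: 87; those not divisible by 10: 87 − 8 = 79; dropped labels = 2 × 79 = 158.
Actual frame index = 158164 − 158 = 158006.

158006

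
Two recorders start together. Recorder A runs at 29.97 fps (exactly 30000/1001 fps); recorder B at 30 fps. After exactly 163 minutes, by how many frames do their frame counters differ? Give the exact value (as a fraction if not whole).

293400/1001 frames

163 min = 9780 s.
A emits 30000/1001 × 9780 = 293400000/1001 frames; B emits 30 × 9780 = 293400.
Difference = 293400/1001 frames (≈ 293.1069); B is ahead of A.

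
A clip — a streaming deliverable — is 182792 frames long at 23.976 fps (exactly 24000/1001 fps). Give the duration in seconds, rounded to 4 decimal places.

7623.9497 seconds

Running time = 182792 × 1001/24000 = 22871849/3000 s ≈ 7623.9497 s.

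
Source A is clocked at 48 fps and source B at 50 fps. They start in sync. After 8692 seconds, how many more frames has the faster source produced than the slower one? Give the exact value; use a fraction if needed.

A emits 48 × 8692 = 417216 frames; B emits 50 × 8692 = 434600.
Difference = 17384 frames; B is ahead of A.

17384 frames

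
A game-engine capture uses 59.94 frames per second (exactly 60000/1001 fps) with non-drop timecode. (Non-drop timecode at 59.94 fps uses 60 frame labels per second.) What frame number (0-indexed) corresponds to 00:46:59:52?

169192

Total seconds to the label: (0 × 3600 + 46 × 60 + 59) = 2819.
Frame index = 2819 × 60 + 52 = 169192.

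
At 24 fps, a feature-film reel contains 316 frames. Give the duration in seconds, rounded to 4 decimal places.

Running time = 316 × 1/24 = 79/6 s ≈ 13.1667 s.

13.1667 seconds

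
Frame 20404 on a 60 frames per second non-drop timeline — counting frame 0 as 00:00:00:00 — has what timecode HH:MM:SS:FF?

20404 ÷ 60 = 340 full seconds, remainder 4 frames.
340 s = 0 h 5 min 40 s.
Timecode: 00:05:40:04.

00:05:40:04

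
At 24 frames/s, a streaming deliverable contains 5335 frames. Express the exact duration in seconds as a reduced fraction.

5335/24 seconds

Running time = 5335 ÷ (24) = 5335 × 1/24 = 5335/24 s.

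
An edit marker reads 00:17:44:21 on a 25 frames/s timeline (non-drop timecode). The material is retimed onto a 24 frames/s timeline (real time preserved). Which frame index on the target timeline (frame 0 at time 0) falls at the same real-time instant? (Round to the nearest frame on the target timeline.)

frame 25556

Source frame index: (0×3600 + 17×60 + 44) × 25 + 21 = 26621.
Real time: 26621 / (25) = 26621/25 s.
Target frame: (26621/25) × (24) = 638904/25 ≈ 25556.160 → 25556.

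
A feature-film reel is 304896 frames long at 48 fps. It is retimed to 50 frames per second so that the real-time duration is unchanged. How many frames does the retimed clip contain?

Target frames = source frames × (target rate / source rate) = 304896 × (50)/(48) = 304896 × 25/24 = 317600.

317600 frames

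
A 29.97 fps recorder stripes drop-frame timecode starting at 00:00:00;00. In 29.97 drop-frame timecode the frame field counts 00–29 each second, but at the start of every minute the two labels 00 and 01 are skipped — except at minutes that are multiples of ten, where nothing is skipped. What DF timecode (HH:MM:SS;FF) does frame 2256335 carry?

Each 10-minute DF block holds 10 × 60 × 30 − 9 × 2 = 17982 frames. 2256335 ÷ 17982 → 125 full blocks, remainder 8585.
Within the partial block the first minute is 1800 frames and each further minute 1798, so 4 further minute boundaries passed. Total skipped labels = 18 × 125 + 2 × 4 = 2258.
Non-drop label index = 2256335 + 2258 = 2258593; at 30 labels/s that is 20:54:46:13, i.e. DF 20:54:46;13.

20:54:46;13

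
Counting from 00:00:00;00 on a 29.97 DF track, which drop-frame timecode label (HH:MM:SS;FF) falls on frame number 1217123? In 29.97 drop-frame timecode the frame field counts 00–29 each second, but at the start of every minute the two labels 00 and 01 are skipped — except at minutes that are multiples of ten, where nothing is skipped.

Each 10-minute DF block holds 10 × 60 × 30 − 9 × 2 = 17982 frames. 1217123 ÷ 17982 → 67 full blocks, remainder 12329.
Within the partial block the first minute is 1800 frames and each further minute 1798, so 6 further minute boundaries passed. Total skipped labels = 18 × 67 + 2 × 6 = 1218.
Non-drop label index = 1217123 + 1218 = 1218341; at 30 labels/s that is 11:16:51:11, i.e. DF 11:16:51;11.

11:16:51;11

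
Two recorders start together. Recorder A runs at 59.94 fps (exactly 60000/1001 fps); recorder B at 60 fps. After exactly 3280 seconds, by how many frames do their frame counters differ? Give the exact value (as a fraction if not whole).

A emits 60000/1001 × 3280 = 196800000/1001 frames; B emits 60 × 3280 = 196800.
Difference = 196800/1001 frames (≈ 196.6034); B is ahead of A.

196800/1001 frames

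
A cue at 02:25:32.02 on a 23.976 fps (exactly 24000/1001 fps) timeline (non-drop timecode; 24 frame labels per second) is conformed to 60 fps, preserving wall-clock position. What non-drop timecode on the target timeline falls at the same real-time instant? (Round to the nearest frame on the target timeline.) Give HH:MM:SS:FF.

Source frame index: (2×3600 + 25×60 + 32) × 24 + 2 = 209570.
Real time: 209570 / (24000/1001) = 20977957/2400 s.
Target frame: (20977957/2400) × (60) = 20977957/40 ≈ 524448.925 → 524449.
At 60 labels/s: frame 524449 → 02:25:40:49.

02:25:40:49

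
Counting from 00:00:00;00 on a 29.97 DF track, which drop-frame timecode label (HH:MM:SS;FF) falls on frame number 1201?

00:00:40;01

Each 10-minute DF block holds 10 × 60 × 30 − 9 × 2 = 17982 frames. 1201 ÷ 17982 → 0 full blocks, remainder 1201.
Within the partial block the first minute is 1800 frames and each further minute 1798, so 0 further minute boundaries passed. Total skipped labels = 18 × 0 + 2 × 0 = 0.
Non-drop label index = 1201 + 0 = 1201; at 30 labels/s that is 00:00:40:01, i.e. DF 00:00:40;01.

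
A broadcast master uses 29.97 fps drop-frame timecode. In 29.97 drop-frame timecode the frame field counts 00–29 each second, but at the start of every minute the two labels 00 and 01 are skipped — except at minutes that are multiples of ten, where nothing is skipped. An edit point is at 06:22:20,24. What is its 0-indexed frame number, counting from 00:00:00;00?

687536

Complete 10-minute blocks: 38, each 17982 frames → 683316.
Remaining 2 whole minutes in the current block: 1800 + 1 × 1798 = 3598 frames.
Within the current minute: 20 × 30 + 24 − 2 = 622 (labels ;00/;01 skipped at this minute). Total = 683316 + 3598 + 622 = 687536.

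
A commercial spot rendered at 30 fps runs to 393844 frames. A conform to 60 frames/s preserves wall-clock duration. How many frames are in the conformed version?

787688 frames

Target frames = source frames × (target rate / source rate) = 393844 × (60)/(30) = 393844 × 2 = 787688.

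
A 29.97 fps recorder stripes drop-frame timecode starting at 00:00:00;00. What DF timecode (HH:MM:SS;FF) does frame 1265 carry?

00:00:42;05

Each 10-minute DF block holds 10 × 60 × 30 − 9 × 2 = 17982 frames. 1265 ÷ 17982 → 0 full blocks, remainder 1265.
Within the partial block the first minute is 1800 frames and each further minute 1798, so 0 further minute boundaries passed. Total skipped labels = 18 × 0 + 2 × 0 = 0.
Non-drop label index = 1265 + 0 = 1265; at 30 labels/s that is 00:00:42:05, i.e. DF 00:00:42;05.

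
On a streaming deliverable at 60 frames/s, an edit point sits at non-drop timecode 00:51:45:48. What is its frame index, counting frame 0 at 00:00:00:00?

Total seconds to the label: (0 × 3600 + 51 × 60 + 45) = 3105.
Frame index = 3105 × 60 + 48 = 186348.

186348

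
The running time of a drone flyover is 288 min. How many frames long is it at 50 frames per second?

864000 frames

288 min = 17280 s.
Frames = 17280 × 50 = 864000.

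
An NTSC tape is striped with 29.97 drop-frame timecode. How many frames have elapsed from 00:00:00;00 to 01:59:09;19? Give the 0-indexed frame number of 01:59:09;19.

Complete 10-minute blocks: 11, each 17982 frames → 197802.
Remaining 9 whole minutes in the current block: 1800 + 8 × 1798 = 16184 frames.
Within the current minute: 9 × 30 + 19 − 2 = 287 (labels ;00/;01 skipped at this minute). Total = 197802 + 16184 + 287 = 214273.

214273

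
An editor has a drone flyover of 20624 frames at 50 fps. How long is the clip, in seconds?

Running time = 20624 / (50) = 412.48 s.

412.48 seconds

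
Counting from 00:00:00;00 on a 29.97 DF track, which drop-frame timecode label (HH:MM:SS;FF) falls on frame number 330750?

Each 10-minute DF block holds 10 × 60 × 30 − 9 × 2 = 17982 frames. 330750 ÷ 17982 → 18 full blocks, remainder 7074.
Within the partial block the first minute is 1800 frames and each further minute 1798, so 3 further minute boundaries passed. Total skipped labels = 18 × 18 + 2 × 3 = 330.
Non-drop label index = 330750 + 330 = 331080; at 30 labels/s that is 03:03:56:00, i.e. DF 03:03:56;00.

03:03:56;00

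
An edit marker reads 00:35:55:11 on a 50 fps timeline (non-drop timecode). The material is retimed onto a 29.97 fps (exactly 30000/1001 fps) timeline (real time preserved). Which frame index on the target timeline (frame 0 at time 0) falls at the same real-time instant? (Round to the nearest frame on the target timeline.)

Source frame index: (0×3600 + 35×60 + 55) × 50 + 11 = 107761.
Real time: 107761 / (50) = 107761/50 s.
Target frame: (107761/50) × (30000/1001) = 64656600/1001 ≈ 64592.008 → 64592.

frame 64592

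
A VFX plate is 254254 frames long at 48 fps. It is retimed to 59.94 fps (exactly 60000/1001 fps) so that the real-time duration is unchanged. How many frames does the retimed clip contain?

317500 frames

Target frames = source frames × (target rate / source rate) = 254254 × (60000/1001)/(48) = 254254 × 1250/1001 = 317500.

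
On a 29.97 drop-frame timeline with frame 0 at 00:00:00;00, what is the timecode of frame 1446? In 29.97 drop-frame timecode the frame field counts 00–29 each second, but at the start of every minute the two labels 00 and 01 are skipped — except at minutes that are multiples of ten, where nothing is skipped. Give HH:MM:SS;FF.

00:00:48;06

Ten DF minutes hold 17982 frames, so frame 1446 lies in block 0 (frames 0–17981) with 1446 frames into that block.
The block's first minute is 1800 frames and the rest 1798 each; 1446 frames reaches minute 0, so 0 × 18 + 0 × 2 = 0 labels have been skipped so far.
Adding those back, label number 1446 + 0 = 1446 at 30 labels/s is 48 s + 6 f = 0 h 0 min 48 s frame 6, i.e. 00:00:48;06.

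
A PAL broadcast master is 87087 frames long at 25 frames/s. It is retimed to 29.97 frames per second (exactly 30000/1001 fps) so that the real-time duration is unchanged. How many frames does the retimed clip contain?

Target frames = source frames × (target rate / source rate) = 87087 × (30000/1001)/(25) = 87087 × 1200/1001 = 104400.

104400 frames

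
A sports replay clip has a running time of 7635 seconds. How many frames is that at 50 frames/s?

Frames = 7635 × 50 = 381750.

381750 frames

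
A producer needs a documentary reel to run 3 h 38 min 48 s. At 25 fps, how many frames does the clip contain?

3 h 38 min 48 s = 13128 s.
Frames = 13128 × 25 = 328200.

328200 frames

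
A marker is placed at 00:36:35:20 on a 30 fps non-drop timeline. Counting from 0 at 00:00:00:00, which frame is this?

65870

Total seconds to the label: (0 × 3600 + 36 × 60 + 35) = 2195.
Frame index = 2195 × 30 + 20 = 65870.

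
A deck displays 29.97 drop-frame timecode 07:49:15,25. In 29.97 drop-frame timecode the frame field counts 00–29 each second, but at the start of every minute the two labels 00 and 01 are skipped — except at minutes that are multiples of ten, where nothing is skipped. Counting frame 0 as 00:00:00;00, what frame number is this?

As if non-drop at 30 labels/s: (7 × 3600 + 49 × 60 + 15) × 30 + 25 = 844675.
Minute boundaries passed: 469; those not divisible by 10: 469 − 46 = 423; dropped labels = 2 × 423 = 846.
Actual frame index = 844675 − 846 = 843829.

843829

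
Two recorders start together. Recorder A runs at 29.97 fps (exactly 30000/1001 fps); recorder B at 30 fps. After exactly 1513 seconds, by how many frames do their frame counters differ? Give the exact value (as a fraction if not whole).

A emits 30000/1001 × 1513 = 45390000/1001 frames; B emits 30 × 1513 = 45390.
Difference = 45390/1001 frames (≈ 45.3447); B is ahead of A.

45390/1001 frames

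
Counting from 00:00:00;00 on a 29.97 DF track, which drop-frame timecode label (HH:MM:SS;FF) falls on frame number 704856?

Ten DF minutes hold 17982 frames, so frame 704856 lies in block 39 (frames 701298–719279) with 3558 frames into that block.
The block's first minute is 1800 frames and the rest 1798 each; 3558 frames reaches minute 1, so 39 × 18 + 1 × 2 = 704 labels have been skipped so far.
Adding those back, label number 704856 + 704 = 705560 at 30 labels/s is 23518 s + 20 f = 6 h 31 min 58 s frame 20, i.e. 06:31:58;20.

06:31:58;20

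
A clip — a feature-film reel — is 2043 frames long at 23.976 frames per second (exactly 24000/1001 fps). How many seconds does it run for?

Running time = 2043 / (24000/1001) = 85.210125 s.

85.210125 seconds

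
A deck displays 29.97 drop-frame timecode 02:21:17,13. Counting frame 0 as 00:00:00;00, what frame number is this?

254069

As if non-drop at 30 labels/s: (2 × 3600 + 21 × 60 + 17) × 30 + 13 = 254323.
Minute boundaries passed: 141; those not divisible by 10: 141 − 14 = 127; dropped labels = 2 × 127 = 254.
Actual frame index = 254323 − 254 = 254069.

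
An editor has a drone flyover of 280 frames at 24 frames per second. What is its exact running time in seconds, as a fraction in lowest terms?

Running time = 280 ÷ (24) = 280 × 1/24 = 35/3 s.

35/3 seconds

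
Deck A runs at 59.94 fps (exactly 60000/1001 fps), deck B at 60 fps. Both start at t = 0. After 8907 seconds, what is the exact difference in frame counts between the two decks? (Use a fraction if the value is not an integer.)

534420/1001 frames

A emits 60000/1001 × 8907 = 534420000/1001 frames; B emits 60 × 8907 = 534420.
Difference = 534420/1001 frames (≈ 533.8861); B is ahead of A.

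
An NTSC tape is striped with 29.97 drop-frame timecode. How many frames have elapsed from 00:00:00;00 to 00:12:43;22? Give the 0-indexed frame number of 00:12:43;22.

22890

Complete 10-minute blocks: 1, each 17982 frames → 17982.
Remaining 2 whole minutes in the current block: 1800 + 1 × 1798 = 3598 frames.
Within the current minute: 43 × 30 + 22 − 2 = 1310 (labels ;00/;01 skipped at this minute). Total = 17982 + 3598 + 1310 = 22890.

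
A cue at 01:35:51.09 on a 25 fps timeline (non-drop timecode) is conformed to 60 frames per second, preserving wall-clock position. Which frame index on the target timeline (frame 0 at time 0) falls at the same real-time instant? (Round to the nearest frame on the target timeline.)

frame 345082

Source frame index: (1×3600 + 35×60 + 51) × 25 + 9 = 143784.
Real time: 143784 / (25) = 143784/25 s.
Target frame: (143784/25) × (60) = 1725408/5 ≈ 345081.600 → 345082.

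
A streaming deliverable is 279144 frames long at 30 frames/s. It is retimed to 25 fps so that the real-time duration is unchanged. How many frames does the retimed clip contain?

232620 frames

Target frames = source frames × (target rate / source rate) = 279144 × (25)/(30) = 279144 × 5/6 = 232620.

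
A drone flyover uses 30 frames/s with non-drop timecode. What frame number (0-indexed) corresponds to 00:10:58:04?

Total seconds to the label: (0 × 3600 + 10 × 60 + 58) = 658.
Frame index = 658 × 30 + 4 = 19744.

frame 19744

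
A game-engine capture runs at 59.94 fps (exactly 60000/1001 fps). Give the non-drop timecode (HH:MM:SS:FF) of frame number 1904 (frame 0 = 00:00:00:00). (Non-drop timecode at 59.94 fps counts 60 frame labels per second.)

00:00:31:44

1904 ÷ 60 = 31 full seconds, remainder 44 frames.
31 s = 0 h 0 min 31 s.
Timecode: 00:00:31:44.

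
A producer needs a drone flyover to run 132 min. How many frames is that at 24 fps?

190080 frames

132 min = 7920 s.
Frames = 7920 × 24 = 190080.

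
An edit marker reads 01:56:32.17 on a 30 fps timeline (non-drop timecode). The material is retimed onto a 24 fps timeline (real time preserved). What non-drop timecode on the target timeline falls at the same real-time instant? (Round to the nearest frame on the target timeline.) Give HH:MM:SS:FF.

01:56:32:14

Source frame index: (1×3600 + 56×60 + 32) × 30 + 17 = 209777.
Real time: 209777 / (30) = 209777/30 s.
Target frame: (209777/30) × (24) = 839108/5 ≈ 167821.600 → 167822.
At 24 labels/s: frame 167822 → 01:56:32:14.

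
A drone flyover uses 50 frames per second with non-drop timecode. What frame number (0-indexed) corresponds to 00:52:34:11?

Total seconds to the label: (0 × 3600 + 52 × 60 + 34) = 3154.
Frame index = 3154 × 50 + 11 = 157711.

157711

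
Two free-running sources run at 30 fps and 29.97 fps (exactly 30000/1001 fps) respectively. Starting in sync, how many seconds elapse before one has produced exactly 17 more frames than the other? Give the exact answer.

17017/30 seconds

The gap grows by |30000/1001 − 30| = 30/1001 frames per second.
Time for a 17-frame gap: 17 ÷ (30/1001) = 17017/30 s.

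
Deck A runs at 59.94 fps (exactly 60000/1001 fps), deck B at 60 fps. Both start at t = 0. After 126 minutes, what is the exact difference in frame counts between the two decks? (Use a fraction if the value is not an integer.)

126 min = 7560 s.
A emits 60000/1001 × 7560 = 64800000/143 frames; B emits 60 × 7560 = 453600.
Difference = 64800/143 frames (≈ 453.1469); B is ahead of A.

64800/143 frames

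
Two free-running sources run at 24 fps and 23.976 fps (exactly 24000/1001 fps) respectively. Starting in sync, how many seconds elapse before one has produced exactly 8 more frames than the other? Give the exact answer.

1001/3 seconds

The gap grows by |24000/1001 − 24| = 24/1001 frames per second.
Time for a 8-frame gap: 8 ÷ (24/1001) = 1001/3 s.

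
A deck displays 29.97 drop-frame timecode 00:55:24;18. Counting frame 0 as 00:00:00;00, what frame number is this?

As if non-drop at 30 labels/s: (0 × 3600 + 55 × 60 + 24) × 30 + 18 = 99738.
Minute boundaries passed: 55; those not divisible by 10: 55 − 5 = 50; dropped labels = 2 × 50 = 100.
Actual frame index = 99738 − 100 = 99638.

99638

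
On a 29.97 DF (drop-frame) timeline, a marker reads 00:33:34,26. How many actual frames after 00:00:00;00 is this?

60386

As if non-drop at 30 labels/s: (0 × 3600 + 33 × 60 + 34) × 30 + 26 = 60446.
Minute boundaries passed: 33; those not divisible by 10: 33 − 3 = 30; dropped labels = 2 × 30 = 60.
Actual frame index = 60446 − 60 = 60386.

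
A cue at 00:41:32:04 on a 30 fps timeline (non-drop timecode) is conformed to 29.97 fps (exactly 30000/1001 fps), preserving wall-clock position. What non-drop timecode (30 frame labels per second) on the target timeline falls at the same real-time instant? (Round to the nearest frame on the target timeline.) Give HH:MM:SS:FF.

Source frame index: (0×3600 + 41×60 + 32) × 30 + 4 = 74764.
Real time: 74764 / (30) = 37382/15 s.
Target frame: (37382/15) × (30000/1001) = 74764000/1001 ≈ 74689.311 → 74689.
At 30 labels/s: frame 74689 → 00:41:29:19.

00:41:29:19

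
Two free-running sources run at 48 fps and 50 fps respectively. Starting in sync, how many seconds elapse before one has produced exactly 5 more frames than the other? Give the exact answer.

The gap grows by |50 − 48| = 2 frames per second.
Time for a 5-frame gap: 5 ÷ (2) = 2.5 s.

2.5 seconds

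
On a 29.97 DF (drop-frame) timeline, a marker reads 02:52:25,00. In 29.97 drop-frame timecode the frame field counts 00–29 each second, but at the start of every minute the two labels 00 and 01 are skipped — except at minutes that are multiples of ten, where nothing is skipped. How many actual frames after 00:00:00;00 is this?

310040

As if non-drop at 30 labels/s: (2 × 3600 + 52 × 60 + 25) × 30 + 0 = 310350.
Minute boundaries passed: 172; those not divisible by 10: 172 − 17 = 155; dropped labels = 2 × 155 = 310.
Actual frame index = 310350 − 310 = 310040.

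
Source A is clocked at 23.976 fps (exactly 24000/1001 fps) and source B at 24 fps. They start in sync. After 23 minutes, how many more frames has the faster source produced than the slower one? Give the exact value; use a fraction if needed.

33120/1001 frames

23 min = 1380 s.
A emits 24000/1001 × 1380 = 33120000/1001 frames; B emits 24 × 1380 = 33120.
Difference = 33120/1001 frames (≈ 33.0869); B is ahead of A.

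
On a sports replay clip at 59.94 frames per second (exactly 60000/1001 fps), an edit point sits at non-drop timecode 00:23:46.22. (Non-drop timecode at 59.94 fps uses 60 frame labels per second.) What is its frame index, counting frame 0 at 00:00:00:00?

Total seconds to the label: (0 × 3600 + 23 × 60 + 46) = 1426.
Frame index = 1426 × 60 + 22 = 85582.

85582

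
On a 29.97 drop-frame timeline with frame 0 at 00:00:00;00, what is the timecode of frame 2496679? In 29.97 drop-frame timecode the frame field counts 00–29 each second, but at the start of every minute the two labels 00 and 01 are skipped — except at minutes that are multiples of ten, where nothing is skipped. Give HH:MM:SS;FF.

23:08:25;29

Each 10-minute DF block holds 10 × 60 × 30 − 9 × 2 = 17982 frames. 2496679 ÷ 17982 → 138 full blocks, remainder 15163.
Within the partial block the first minute is 1800 frames and each further minute 1798, so 8 further minute boundaries passed. Total skipped labels = 18 × 138 + 2 × 8 = 2500.
Non-drop label index = 2496679 + 2500 = 2499179; at 30 labels/s that is 23:08:25:29, i.e. DF 23:08:25;29.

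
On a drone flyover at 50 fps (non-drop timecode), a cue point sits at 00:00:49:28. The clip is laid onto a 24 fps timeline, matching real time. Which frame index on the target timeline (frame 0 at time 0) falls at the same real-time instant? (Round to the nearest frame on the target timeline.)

frame 1189

Source frame index: (0×3600 + 0×60 + 49) × 50 + 28 = 2478.
Real time: 2478 / (50) = 1239/25 s.
Target frame: (1239/25) × (24) = 29736/25 ≈ 1189.440 → 1189.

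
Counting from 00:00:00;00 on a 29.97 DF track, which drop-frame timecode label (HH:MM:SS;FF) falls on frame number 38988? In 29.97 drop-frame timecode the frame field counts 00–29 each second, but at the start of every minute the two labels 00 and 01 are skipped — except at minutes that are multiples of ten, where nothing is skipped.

00:21:40;26

Each 10-minute DF block holds 10 × 60 × 30 − 9 × 2 = 17982 frames. 38988 ÷ 17982 → 2 full blocks, remainder 3024.
Within the partial block the first minute is 1800 frames and each further minute 1798, so 1 further minute boundary passed. Total skipped labels = 18 × 2 + 2 × 1 = 38.
Non-drop label index = 38988 + 38 = 39026; at 30 labels/s that is 00:21:40:26, i.e. DF 00:21:40;26.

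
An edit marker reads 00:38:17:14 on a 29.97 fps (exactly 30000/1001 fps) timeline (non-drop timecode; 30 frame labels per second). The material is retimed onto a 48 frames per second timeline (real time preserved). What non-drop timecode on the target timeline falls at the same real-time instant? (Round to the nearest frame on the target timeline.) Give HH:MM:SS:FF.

00:38:19:37

Source frame index: (0×3600 + 38×60 + 17) × 30 + 14 = 68924.
Real time: 68924 / (30000/1001) = 17248231/7500 s.
Target frame: (17248231/7500) × (48) = 68992924/625 ≈ 110388.678 → 110389.
At 48 labels/s: frame 110389 → 00:38:19:37.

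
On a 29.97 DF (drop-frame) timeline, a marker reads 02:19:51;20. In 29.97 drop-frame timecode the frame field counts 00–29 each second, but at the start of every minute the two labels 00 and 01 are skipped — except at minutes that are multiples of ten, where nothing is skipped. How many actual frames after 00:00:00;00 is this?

251498

Complete 10-minute blocks: 13, each 17982 frames → 233766.
Remaining 9 whole minutes in the current block: 1800 + 8 × 1798 = 16184 frames.
Within the current minute: 51 × 30 + 20 − 2 = 1548 (labels ;00/;01 skipped at this minute). Total = 233766 + 16184 + 1548 = 251498.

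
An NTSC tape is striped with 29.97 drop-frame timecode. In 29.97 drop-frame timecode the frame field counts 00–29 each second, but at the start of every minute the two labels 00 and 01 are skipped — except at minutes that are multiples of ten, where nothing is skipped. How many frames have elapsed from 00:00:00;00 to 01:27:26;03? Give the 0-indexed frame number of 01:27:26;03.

157225

As if non-drop at 30 labels/s: (1 × 3600 + 27 × 60 + 26) × 30 + 3 = 157383.
Minute boundaries passed: 87; those not divisible by 10: 87 − 8 = 79; dropped labels = 2 × 79 = 158.
Actual frame index = 157383 − 158 = 157225.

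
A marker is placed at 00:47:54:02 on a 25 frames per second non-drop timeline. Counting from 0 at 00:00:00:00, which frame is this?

Total seconds to the label: (0 × 3600 + 47 × 60 + 54) = 2874.
Frame index = 2874 × 25 + 2 = 71852.

71852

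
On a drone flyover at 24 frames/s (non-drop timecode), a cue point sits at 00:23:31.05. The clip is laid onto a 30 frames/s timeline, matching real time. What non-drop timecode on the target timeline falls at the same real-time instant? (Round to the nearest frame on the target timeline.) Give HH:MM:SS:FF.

Source frame index: (0×3600 + 23×60 + 31) × 24 + 5 = 33869.
Real time: 33869 / (24) = 33869/24 s.
Target frame: (33869/24) × (30) = 169345/4 ≈ 42336.250 → 42336.
At 30 labels/s: frame 42336 → 00:23:31:06.

00:23:31:06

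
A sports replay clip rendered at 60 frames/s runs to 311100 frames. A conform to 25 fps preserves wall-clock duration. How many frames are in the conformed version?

Target frames = source frames × (target rate / source rate) = 311100 × (25)/(60) = 311100 × 5/12 = 129625.

129625 frames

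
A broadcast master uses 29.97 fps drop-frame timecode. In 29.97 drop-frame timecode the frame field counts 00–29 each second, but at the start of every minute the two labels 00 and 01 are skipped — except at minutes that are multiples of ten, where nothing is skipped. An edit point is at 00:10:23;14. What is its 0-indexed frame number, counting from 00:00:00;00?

As if non-drop at 30 labels/s: (0 × 3600 + 10 × 60 + 23) × 30 + 14 = 18704.
Minute boundaries passed: 10; those not divisible by 10: 10 − 1 = 9; dropped labels = 2 × 9 = 18.
Actual frame index = 18704 − 18 = 18686.

18686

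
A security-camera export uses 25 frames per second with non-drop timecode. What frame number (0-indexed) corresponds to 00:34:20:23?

51523

Total seconds to the label: (0 × 3600 + 34 × 60 + 20) = 2060.
Frame index = 2060 × 25 + 23 = 51523.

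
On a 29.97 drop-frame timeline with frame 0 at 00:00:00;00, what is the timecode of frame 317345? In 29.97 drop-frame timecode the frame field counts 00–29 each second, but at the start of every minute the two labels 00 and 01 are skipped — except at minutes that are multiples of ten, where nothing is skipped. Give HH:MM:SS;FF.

Each 10-minute DF block holds 10 × 60 × 30 − 9 × 2 = 17982 frames. 317345 ÷ 17982 → 17 full blocks, remainder 11651.
Within the partial block the first minute is 1800 frames and each further minute 1798, so 6 further minute boundaries passed. Total skipped labels = 18 × 17 + 2 × 6 = 318.
Non-drop label index = 317345 + 318 = 317663; at 30 labels/s that is 02:56:28:23, i.e. DF 02:56:28;23.

02:56:28;23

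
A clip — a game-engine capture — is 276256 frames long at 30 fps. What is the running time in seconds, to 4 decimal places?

9208.5333 seconds

Running time = 276256 × 1/30 = 138128/15 s ≈ 9208.5333 s.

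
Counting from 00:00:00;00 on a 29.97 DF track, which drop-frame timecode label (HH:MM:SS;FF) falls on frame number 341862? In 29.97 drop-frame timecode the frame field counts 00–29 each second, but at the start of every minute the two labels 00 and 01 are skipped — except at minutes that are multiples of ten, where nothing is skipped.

Each 10-minute DF block holds 10 × 60 × 30 − 9 × 2 = 17982 frames. 341862 ÷ 17982 → 19 full blocks, remainder 204.
Within the partial block the first minute is 1800 frames and each further minute 1798, so 0 further minute boundaries passed. Total skipped labels = 18 × 19 + 2 × 0 = 342.
Non-drop label index = 341862 + 342 = 342204; at 30 labels/s that is 03:10:06:24, i.e. DF 03:10:06;24.

03:10:06;24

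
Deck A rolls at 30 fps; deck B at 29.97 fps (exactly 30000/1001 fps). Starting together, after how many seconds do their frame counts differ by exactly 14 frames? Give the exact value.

7007/15 seconds

The gap grows by |30000/1001 − 30| = 30/1001 frames per second.
Time for a 14-frame gap: 14 ÷ (30/1001) = 7007/15 s.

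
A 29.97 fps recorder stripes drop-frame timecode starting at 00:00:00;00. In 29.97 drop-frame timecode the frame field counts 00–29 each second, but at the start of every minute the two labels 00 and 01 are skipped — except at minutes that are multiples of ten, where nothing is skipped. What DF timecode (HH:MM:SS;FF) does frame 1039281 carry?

Ten DF minutes hold 17982 frames, so frame 1039281 lies in block 57 (frames 1024974–1042955) with 14307 frames into that block.
The block's first minute is 1800 frames and the rest 1798 each; 14307 frames reaches minute 7, so 57 × 18 + 7 × 2 = 1040 labels have been skipped so far.
Adding those back, label number 1039281 + 1040 = 1040321 at 30 labels/s is 34677 s + 11 f = 9 h 37 min 57 s frame 11, i.e. 09:37:57;11.

09:37:57;11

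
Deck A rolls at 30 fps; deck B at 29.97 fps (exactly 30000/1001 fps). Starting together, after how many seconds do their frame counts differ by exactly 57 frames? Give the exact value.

1901.9 seconds

The gap grows by |30000/1001 − 30| = 30/1001 frames per second.
Time for a 57-frame gap: 57 ÷ (30/1001) = 1901.9 s.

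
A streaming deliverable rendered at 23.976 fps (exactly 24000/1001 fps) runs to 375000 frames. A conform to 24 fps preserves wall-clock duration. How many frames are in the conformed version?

375375 frames

Target frames = source frames × (target rate / source rate) = 375000 × (24)/(24000/1001) = 375000 × 1001/1000 = 375375.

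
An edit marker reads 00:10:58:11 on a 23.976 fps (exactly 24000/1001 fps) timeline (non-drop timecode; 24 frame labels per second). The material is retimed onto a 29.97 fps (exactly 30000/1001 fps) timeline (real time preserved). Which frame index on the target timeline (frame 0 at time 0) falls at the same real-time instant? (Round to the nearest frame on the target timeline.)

Source frame index: (0×3600 + 10×60 + 58) × 24 + 11 = 15803.
Real time: 15803 / (24000/1001) = 15818803/24000 s.
Target frame: (15818803/24000) × (30000/1001) = 79015/4 ≈ 19753.750 → 19754.

frame 19754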